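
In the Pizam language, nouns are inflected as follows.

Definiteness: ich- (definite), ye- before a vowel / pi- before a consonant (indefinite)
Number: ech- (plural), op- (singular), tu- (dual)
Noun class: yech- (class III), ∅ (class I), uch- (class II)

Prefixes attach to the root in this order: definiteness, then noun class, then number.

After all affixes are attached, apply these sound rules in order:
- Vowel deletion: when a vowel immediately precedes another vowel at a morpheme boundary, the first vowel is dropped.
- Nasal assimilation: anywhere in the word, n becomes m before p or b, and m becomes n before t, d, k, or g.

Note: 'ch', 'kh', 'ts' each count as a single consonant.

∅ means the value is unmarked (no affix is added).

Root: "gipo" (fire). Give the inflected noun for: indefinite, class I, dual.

tupigipo

Attach definiteness indefinite pi- (before consonant 'g') → pigipo.
noun class = class I: zero marking, form stays pigipo.
Attach number dual tu- → tupigipo.
Vowel deletion: no change.
Nasal assimilation: no change.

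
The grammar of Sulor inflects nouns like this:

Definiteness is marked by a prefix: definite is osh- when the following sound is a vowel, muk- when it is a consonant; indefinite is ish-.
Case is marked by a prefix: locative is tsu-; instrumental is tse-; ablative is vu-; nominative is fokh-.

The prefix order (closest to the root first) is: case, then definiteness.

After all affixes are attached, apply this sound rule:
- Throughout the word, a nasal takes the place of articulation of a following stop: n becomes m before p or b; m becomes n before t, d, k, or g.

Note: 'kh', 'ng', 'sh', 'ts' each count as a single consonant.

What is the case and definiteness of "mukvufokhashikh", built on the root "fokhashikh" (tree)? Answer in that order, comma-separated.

ablative, definite

Segment: muk-vu-fokhashikh.
case: vu- → ablative.
definiteness: osh/muk- → definite.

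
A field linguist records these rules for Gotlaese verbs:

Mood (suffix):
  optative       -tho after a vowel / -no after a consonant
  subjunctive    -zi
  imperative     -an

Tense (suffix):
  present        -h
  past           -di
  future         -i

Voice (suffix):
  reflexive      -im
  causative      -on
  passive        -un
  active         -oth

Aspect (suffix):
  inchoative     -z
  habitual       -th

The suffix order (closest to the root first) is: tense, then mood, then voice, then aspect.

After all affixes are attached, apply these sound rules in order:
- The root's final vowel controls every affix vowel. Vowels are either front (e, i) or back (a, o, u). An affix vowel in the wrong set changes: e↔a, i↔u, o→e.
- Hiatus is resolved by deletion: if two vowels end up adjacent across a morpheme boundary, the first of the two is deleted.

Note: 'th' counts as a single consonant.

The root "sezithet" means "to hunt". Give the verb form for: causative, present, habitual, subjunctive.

Attach tense present -h → sezitheth.
Attach mood subjunctive -zi → sezithethzi.
Attach voice causative -on → sezithethzion.
Attach aspect habitual -th → sezithethzionth.
Apply vowel harmony: sezithethzionth → sezithethzienth.
Apply vowel deletion: sezithethzienth → sezithethzenth.

sezithethzenth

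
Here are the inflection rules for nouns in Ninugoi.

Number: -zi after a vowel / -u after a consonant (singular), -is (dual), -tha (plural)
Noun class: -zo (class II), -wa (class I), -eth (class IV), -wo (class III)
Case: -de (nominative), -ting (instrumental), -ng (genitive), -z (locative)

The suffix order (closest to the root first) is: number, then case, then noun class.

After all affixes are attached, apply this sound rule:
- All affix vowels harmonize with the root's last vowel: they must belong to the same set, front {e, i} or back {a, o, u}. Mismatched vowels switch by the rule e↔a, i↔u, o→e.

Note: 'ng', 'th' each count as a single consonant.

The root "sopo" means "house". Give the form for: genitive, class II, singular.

Attach number singular -zi (after vowel 'o') → sopozi.
Attach case genitive -ng → sopozing.
Attach noun class class II -zo → sopozingzo.
Apply vowel harmony: sopozingzo → sopozungzo.

sopozungzo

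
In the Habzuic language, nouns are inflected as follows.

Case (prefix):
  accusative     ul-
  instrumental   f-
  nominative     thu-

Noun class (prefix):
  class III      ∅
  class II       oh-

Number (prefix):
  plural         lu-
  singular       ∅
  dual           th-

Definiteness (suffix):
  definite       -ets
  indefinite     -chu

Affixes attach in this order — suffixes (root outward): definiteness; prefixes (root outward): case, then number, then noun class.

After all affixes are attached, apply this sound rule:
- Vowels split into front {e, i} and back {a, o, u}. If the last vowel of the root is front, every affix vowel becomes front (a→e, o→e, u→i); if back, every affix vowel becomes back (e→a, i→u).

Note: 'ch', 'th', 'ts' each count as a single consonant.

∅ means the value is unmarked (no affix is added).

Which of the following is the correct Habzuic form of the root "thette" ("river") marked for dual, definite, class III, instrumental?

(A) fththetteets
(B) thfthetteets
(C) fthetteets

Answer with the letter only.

B

Attach case instrumental f- → fthette.
Attach definiteness definite -ets → fthetteets.
Attach number dual th- → thfthetteets.
noun class = class III: zero marking, form stays thfthetteets.
Vowel harmony: no change.
So the correct form is thfthetteets, option (B).
(C) fthetteets is wrong: it uses singular instead of dual for number.
(A) fththetteets is wrong: it has the affixes in the wrong order.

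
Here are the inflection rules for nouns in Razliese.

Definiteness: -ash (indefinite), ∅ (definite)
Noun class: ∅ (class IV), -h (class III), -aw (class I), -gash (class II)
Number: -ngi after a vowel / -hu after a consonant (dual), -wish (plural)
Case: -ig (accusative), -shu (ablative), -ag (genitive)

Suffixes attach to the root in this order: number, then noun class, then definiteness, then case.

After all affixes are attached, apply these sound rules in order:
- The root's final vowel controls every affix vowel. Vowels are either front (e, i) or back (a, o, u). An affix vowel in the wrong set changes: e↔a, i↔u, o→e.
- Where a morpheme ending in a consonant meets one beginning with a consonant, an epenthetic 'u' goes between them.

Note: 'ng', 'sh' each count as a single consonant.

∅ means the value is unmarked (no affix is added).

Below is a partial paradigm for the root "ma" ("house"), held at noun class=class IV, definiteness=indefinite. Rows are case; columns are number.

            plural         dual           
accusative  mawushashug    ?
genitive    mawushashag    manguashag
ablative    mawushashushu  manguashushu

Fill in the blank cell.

Attach number dual -ngi (after vowel 'a') → mangi.
noun class = class IV: zero marking, form stays mangi.
Attach definiteness indefinite -ash → mangiash.
Attach case accusative -ig → mangiashig.
Apply vowel harmony: mangiashig → manguashug.
Epenthesis: no change.

manguashug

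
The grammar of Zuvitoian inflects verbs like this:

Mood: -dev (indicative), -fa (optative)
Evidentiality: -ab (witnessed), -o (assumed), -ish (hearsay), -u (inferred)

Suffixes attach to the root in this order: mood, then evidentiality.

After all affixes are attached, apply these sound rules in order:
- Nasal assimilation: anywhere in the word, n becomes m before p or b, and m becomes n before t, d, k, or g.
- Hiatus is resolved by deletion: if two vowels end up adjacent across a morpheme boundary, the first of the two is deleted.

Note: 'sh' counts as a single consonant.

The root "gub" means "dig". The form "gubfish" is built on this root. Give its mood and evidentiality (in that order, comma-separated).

optative, hearsay

Segment: gub-fa-ish.
mood: -fa → optative.
evidentiality: -ish → hearsay.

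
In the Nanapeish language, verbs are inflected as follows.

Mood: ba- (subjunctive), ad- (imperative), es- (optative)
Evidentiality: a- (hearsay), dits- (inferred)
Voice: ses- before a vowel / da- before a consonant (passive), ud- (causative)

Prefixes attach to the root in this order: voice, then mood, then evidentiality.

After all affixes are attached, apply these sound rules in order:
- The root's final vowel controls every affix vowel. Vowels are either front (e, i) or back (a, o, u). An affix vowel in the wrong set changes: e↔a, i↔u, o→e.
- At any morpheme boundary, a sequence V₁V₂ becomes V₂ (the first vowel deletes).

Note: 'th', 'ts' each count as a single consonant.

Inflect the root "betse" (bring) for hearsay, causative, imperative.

edidbetse

Attach voice causative ud- → udbetse.
Attach mood imperative ad- → adudbetse.
Attach evidentiality hearsay a- → aadudbetse.
Apply vowel harmony: aadudbetse → eedidbetse.
Apply vowel deletion: eedidbetse → edidbetse.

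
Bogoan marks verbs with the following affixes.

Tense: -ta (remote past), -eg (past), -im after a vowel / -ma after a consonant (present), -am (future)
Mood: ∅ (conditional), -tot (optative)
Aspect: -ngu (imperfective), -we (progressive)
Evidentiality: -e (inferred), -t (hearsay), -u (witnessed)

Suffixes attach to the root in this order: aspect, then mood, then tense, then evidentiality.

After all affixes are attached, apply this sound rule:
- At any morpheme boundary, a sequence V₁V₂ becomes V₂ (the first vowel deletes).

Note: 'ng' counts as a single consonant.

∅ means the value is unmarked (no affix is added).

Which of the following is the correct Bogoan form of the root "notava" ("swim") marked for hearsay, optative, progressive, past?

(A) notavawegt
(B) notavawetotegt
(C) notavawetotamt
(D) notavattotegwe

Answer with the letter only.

B

Attach aspect progressive -we → notavawe.
Attach mood optative -tot → notavawetot.
Attach tense past -eg → notavawetoteg.
Attach evidentiality hearsay -t → notavawetotegt.
Vowel deletion: no change.
So the correct form is notavawetotegt, option (B).
(A) notavawegt is wrong: it uses conditional instead of optative for mood.
(D) notavattotegwe is wrong: it has the affixes in the wrong order.
(C) notavawetotamt is wrong: it uses future instead of past for tense.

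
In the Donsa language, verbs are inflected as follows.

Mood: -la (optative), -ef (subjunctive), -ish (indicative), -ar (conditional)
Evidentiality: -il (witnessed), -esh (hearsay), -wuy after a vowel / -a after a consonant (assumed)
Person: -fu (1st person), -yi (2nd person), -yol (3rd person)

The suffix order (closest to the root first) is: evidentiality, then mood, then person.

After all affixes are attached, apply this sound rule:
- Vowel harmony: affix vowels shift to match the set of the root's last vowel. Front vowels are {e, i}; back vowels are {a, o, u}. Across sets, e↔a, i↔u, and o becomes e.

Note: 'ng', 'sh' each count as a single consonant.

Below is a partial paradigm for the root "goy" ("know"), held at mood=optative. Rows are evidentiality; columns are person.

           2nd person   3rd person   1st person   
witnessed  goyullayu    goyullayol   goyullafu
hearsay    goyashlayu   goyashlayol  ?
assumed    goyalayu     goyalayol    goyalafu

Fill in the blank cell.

Attach evidentiality hearsay -esh → goyesh.
Attach mood optative -la → goyeshla.
Attach person 1st person -fu → goyeshlafu.
Apply vowel harmony: goyeshlafu → goyashlafu.

goyashlafu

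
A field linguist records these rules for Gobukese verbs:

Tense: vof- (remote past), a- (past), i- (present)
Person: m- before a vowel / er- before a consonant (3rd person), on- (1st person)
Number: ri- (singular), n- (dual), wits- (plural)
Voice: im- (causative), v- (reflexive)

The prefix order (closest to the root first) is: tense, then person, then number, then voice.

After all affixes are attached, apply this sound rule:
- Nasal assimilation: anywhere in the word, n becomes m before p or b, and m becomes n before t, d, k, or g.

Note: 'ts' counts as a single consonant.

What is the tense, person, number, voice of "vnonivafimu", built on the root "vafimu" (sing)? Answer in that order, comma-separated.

present, 1st person, dual, reflexive

Segment: v-n-on-i-vafimu.
tense: i- → present.
person: on- → 1st person.
number: n- → dual.
voice: v- → reflexive.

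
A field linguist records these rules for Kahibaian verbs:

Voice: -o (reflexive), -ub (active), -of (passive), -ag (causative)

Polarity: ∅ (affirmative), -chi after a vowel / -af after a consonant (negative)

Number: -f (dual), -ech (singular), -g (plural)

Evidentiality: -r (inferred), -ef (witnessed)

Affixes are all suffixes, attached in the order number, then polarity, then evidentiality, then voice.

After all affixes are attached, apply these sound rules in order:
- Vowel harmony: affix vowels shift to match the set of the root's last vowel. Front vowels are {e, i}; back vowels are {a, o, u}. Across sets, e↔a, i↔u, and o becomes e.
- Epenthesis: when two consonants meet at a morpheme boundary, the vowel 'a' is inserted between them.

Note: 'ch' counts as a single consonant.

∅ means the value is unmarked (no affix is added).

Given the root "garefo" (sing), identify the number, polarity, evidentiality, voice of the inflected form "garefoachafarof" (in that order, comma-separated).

Segment: garefo-ech-af-r-of.
number: -ech → singular.
polarity: -chi/af → negative.
evidentiality: -r → inferred.
voice: -of → passive.

singular, negative, inferred, passive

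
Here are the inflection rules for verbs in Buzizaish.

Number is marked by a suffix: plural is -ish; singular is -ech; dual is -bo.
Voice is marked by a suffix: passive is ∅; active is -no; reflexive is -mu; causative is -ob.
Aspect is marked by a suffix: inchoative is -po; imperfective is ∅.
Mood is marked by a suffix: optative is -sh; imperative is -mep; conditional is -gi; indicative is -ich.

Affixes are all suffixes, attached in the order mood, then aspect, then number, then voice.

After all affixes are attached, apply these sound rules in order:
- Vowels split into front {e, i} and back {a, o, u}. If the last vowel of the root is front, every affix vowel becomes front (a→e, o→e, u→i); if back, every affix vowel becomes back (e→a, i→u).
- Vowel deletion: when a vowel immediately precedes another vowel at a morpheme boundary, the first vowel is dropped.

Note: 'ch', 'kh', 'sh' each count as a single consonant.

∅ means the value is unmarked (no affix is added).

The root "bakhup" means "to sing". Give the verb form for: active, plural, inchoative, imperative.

Attach mood imperative -mep → bakhupmep.
Attach aspect inchoative -po → bakhupmeppo.
Attach number plural -ish → bakhupmeppoish.
Attach voice active -no → bakhupmeppoishno.
Apply vowel harmony: bakhupmeppoishno → bakhupmappoushno.
Apply vowel deletion: bakhupmappoushno → bakhupmappushno.

bakhupmappushno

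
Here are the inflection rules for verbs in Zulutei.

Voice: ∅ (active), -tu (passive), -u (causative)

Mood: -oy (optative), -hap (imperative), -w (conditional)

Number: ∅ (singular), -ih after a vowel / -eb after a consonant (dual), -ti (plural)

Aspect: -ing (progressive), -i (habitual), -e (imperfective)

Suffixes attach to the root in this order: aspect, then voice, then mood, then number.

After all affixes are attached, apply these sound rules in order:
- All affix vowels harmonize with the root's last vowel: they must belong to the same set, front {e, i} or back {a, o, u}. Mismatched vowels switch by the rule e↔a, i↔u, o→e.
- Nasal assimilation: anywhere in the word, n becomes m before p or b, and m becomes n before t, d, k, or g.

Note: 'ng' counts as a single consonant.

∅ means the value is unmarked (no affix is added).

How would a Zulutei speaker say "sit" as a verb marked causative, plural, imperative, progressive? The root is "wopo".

Attach aspect progressive -ing → wopoing.
Attach voice causative -u → wopoingu.
Attach mood imperative -hap → wopoinguhap.
Attach number plural -ti → wopoinguhapti.
Apply vowel harmony: wopoinguhapti → wopounguhaptu.
Nasal assimilation: no change.

wopounguhaptu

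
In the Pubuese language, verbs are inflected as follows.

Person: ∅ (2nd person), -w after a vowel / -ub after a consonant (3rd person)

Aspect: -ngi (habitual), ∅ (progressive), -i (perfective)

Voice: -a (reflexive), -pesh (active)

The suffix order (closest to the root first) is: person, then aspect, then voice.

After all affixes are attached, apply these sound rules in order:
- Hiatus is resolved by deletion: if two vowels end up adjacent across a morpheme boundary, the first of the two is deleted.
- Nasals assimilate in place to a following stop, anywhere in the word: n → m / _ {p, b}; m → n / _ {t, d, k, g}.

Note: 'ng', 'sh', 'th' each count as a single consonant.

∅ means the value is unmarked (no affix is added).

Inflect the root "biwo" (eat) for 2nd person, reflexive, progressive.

person = 2nd person: zero marking, form stays biwo.
aspect = progressive: zero marking, form stays biwo.
Attach voice reflexive -a → biwoa.
Apply vowel deletion: biwoa → biwa.
Nasal assimilation: no change.

biwa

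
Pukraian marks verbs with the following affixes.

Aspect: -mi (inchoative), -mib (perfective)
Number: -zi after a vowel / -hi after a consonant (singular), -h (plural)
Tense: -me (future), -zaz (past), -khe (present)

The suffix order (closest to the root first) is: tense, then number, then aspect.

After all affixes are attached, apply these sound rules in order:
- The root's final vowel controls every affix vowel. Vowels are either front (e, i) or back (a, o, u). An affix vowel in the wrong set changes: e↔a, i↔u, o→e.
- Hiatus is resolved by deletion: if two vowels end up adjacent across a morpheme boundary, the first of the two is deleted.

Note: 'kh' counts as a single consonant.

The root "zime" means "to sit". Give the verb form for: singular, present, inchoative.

zimekhezimi

Attach tense present -khe → zimekhe.
Attach number singular -zi (after vowel 'e') → zimekhezi.
Attach aspect inchoative -mi → zimekhezimi.
Vowel harmony: no change.
Vowel deletion: no change.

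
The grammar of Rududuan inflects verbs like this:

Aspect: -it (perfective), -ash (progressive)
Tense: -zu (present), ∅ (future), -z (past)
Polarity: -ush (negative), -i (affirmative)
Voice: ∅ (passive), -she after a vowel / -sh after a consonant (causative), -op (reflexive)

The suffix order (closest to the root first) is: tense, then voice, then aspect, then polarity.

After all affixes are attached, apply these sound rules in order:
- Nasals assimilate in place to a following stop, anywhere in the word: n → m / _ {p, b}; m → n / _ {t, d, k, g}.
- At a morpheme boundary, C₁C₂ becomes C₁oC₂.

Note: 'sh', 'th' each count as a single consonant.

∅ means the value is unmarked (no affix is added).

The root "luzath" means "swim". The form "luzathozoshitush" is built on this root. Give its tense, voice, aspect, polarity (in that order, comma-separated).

past, causative, perfective, negative

Segment: luzath-z-sh-it-ush.
tense: -z → past.
voice: -she/sh → causative.
aspect: -it → perfective.
polarity: -ush → negative.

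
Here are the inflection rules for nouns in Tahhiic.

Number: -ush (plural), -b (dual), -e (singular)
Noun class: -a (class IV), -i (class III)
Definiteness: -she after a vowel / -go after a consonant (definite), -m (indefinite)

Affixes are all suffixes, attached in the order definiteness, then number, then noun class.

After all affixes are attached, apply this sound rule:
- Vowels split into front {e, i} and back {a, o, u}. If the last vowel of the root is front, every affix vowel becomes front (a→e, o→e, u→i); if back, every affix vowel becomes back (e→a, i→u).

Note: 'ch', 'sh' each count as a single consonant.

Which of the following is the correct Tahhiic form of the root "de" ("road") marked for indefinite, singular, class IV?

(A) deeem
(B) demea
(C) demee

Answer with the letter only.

C

Attach definiteness indefinite -m → dem.
Attach number singular -e → deme.
Attach noun class class IV -a → demea.
Apply vowel harmony: demea → demee.
So the correct form is demee, option (C).
(B) demea is wrong: it fails to apply the sound rule(s).
(A) deeem is wrong: it has the affixes in the wrong order.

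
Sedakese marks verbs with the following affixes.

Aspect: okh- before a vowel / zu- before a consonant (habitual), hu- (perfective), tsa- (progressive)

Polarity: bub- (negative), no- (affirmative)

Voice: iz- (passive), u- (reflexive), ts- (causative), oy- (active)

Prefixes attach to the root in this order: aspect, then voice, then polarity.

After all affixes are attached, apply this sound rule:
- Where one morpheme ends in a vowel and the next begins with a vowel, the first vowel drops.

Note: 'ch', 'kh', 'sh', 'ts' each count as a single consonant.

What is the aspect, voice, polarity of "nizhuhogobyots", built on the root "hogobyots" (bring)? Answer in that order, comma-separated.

perfective, passive, affirmative

Segment: no-iz-hu-hogobyots.
aspect: hu- → perfective.
voice: iz- → passive.
polarity: no- → affirmative.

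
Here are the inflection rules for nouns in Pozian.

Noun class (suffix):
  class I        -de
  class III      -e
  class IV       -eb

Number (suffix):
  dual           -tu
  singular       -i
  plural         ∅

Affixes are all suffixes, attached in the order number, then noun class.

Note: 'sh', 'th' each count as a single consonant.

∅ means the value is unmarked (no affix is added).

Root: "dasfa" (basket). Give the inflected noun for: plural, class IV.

dasfaeb

number = plural: zero marking, form stays dasfa.
Attach noun class class IV -eb → dasfaeb.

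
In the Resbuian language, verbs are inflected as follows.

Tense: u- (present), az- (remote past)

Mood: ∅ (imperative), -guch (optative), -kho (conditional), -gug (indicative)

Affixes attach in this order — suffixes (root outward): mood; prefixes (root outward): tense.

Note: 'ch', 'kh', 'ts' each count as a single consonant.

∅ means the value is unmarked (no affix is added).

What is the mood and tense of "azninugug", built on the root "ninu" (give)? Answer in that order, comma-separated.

Segment: az-ninu-gug.
mood: -gug → indicative.
tense: az- → remote past.

indicative, remote past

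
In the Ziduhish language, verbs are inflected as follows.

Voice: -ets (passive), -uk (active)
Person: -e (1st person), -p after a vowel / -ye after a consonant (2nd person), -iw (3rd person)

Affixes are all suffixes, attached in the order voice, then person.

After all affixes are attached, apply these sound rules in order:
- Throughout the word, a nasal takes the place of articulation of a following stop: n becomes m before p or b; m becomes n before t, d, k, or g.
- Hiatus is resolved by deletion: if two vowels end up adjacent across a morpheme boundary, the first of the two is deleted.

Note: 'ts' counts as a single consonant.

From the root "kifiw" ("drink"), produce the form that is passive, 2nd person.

Attach voice passive -ets → kifiwets.
Attach person 2nd person -ye (after consonant 'ts') → kifiwetsye.
Nasal assimilation: no change.
Vowel deletion: no change.

kifiwetsye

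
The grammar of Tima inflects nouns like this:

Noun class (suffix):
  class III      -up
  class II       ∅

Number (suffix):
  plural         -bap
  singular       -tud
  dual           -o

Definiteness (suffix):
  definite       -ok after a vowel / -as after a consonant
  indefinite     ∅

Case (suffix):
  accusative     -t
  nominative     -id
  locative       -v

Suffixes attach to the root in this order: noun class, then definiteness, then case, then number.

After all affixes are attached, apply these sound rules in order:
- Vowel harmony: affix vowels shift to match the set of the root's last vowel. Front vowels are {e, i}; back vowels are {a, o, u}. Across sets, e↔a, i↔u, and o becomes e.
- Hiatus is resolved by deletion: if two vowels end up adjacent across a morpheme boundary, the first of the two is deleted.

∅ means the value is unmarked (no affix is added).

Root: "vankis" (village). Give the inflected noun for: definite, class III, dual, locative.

Attach noun class class III -up → vankisup.
Attach definiteness definite -as (after consonant 'p') → vankisupas.
Attach case locative -v → vankisupasv.
Attach number dual -o → vankisupasvo.
Apply vowel harmony: vankisupasvo → vankisipesve.
Vowel deletion: no change.

vankisipesve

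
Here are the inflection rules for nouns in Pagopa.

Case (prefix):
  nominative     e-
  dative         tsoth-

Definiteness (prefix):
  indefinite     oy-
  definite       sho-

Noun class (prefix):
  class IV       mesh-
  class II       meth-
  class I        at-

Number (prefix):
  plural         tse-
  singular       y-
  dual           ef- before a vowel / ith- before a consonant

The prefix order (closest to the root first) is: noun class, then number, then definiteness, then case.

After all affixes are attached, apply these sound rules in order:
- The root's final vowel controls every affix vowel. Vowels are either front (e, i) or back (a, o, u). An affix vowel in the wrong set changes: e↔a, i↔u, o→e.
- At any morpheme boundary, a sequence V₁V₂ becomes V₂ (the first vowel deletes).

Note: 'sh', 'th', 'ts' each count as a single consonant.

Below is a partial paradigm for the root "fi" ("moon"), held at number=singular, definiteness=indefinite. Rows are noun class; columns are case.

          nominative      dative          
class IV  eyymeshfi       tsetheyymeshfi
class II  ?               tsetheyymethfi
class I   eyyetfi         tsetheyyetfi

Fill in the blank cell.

Attach noun class class II meth- → methfi.
Attach number singular y- → ymethfi.
Attach definiteness indefinite oy- → oyymethfi.
Attach case nominative e- → eoyymethfi.
Apply vowel harmony: eoyymethfi → eeyymethfi.
Apply vowel deletion: eeyymethfi → eyymethfi.

eyymethfi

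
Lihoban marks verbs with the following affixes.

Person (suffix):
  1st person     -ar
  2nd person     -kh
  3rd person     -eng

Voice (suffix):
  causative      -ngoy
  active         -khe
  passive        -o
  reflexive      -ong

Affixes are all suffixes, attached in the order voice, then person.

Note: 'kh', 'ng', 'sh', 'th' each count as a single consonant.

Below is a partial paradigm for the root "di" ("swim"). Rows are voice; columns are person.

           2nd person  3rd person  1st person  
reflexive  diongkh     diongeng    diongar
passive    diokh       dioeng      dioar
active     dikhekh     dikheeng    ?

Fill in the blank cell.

dikhear

Attach voice active -khe → dikhe.
Attach person 1st person -ar → dikhear.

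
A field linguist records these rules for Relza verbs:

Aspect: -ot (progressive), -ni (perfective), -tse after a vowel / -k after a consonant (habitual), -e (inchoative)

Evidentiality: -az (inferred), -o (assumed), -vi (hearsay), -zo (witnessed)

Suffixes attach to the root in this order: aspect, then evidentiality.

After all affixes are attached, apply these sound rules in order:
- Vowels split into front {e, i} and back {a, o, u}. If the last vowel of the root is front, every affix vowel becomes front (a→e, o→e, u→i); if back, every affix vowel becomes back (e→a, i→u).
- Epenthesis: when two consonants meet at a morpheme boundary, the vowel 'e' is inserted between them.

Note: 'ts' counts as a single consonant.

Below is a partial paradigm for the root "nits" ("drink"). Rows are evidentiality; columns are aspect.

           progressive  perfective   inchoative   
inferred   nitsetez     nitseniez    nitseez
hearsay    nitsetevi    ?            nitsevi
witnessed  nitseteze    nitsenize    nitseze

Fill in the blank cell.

Attach aspect perfective -ni → nitsni.
Attach evidentiality hearsay -vi → nitsnivi.
Vowel harmony: no change.
Apply epenthesis: nitsnivi → nitsenivi.

nitsenivi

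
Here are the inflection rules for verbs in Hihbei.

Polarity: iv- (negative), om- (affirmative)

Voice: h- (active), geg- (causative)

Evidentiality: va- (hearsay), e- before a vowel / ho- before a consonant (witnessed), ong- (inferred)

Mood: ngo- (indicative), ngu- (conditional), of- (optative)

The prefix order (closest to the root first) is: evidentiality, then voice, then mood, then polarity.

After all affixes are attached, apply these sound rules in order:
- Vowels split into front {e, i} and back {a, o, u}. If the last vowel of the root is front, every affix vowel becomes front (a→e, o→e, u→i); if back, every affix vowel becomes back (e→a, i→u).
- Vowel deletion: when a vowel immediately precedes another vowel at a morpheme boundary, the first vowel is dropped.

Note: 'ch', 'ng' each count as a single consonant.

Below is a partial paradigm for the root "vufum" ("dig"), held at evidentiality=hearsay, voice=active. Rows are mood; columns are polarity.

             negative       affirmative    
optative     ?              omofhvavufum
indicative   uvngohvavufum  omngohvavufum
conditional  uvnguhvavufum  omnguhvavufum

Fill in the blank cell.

Attach evidentiality hearsay va- → vavufum.
Attach voice active h- → hvavufum.
Attach mood optative of- → ofhvavufum.
Attach polarity negative iv- → ivofhvavufum.
Apply vowel harmony: ivofhvavufum → uvofhvavufum.
Vowel deletion: no change.

uvofhvavufum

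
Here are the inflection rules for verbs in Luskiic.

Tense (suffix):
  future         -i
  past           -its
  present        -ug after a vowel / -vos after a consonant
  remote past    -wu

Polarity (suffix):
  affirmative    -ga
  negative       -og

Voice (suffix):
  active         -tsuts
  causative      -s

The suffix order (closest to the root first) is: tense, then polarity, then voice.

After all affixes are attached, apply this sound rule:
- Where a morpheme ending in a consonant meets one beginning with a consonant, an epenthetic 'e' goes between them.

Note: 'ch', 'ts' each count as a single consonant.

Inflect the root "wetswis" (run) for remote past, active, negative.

wetswisewuogetsuts

Attach tense remote past -wu → wetswiswu.
Attach polarity negative -og → wetswiswuog.
Attach voice active -tsuts → wetswiswuogtsuts.
Apply epenthesis: wetswiswuogtsuts → wetswisewuogetsuts.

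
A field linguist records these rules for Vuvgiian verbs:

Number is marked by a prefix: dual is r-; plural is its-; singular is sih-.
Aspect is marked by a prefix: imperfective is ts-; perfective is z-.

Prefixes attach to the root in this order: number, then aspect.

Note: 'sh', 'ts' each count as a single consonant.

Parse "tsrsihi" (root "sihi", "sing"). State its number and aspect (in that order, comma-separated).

Segment: ts-r-sihi.
number: r- → dual.
aspect: ts- → imperfective.

dual, imperfective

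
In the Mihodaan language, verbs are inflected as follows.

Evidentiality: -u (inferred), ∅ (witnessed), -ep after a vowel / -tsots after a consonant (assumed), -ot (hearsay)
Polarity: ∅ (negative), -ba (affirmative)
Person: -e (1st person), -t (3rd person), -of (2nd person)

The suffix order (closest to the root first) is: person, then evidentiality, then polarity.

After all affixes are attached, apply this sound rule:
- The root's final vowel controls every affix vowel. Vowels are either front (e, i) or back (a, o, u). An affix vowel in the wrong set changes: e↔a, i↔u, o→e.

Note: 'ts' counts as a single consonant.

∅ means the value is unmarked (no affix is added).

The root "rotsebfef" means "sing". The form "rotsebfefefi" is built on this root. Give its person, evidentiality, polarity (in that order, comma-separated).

2nd person, inferred, negative

Segment: rotsebfef-of-u.
person: -of → 2nd person.
evidentiality: -u → inferred.
polarity: ∅ → negative.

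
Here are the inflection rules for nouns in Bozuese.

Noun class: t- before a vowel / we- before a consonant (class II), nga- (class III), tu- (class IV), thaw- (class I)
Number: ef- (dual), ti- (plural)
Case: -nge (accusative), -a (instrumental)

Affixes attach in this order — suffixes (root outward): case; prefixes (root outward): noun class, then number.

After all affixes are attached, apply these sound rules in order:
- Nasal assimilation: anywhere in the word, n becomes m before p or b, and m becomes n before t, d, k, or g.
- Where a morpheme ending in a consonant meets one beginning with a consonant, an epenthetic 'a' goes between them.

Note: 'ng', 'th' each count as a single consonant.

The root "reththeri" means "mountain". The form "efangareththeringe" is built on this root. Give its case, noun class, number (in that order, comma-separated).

accusative, class III, dual

Segment: ef-nga-reththeri-nge.
case: -nge → accusative.
noun class: nga- → class III.
number: ef- → dual.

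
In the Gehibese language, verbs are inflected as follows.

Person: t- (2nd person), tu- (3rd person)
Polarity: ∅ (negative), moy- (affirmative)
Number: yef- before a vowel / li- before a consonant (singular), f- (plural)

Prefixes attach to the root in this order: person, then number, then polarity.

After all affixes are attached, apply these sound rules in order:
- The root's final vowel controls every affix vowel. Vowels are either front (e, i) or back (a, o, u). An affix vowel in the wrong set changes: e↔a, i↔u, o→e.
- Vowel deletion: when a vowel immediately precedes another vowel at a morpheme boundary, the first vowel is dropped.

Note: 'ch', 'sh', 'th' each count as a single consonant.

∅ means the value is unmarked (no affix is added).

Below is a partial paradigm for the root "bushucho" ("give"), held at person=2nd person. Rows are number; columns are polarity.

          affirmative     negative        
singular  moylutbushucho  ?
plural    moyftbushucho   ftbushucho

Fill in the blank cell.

lutbushucho

Attach person 2nd person t- → tbushucho.
Attach number singular li- (before consonant 't') → litbushucho.
polarity = negative: zero marking, form stays litbushucho.
Apply vowel harmony: litbushucho → lutbushucho.
Vowel deletion: no change.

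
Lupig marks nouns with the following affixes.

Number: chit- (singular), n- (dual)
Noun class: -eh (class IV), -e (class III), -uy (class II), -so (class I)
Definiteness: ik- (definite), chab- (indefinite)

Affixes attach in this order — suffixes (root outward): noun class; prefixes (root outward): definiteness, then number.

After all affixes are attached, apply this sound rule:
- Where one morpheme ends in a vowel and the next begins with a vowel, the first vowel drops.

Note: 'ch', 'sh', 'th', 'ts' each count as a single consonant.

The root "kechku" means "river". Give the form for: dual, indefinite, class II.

Attach noun class class II -uy → kechkuuy.
Attach definiteness indefinite chab- → chabkechkuuy.
Attach number dual n- → nchabkechkuuy.
Apply vowel deletion: nchabkechkuuy → nchabkechkuy.

nchabkechkuy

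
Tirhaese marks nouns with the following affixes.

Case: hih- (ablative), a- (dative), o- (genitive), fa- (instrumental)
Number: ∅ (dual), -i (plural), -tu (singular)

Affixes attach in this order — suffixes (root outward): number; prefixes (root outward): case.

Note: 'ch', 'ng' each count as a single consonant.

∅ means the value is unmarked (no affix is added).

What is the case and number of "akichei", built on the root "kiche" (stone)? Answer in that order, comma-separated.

Segment: a-kiche-i.
case: a- → dative.
number: -i → plural.

dative, plural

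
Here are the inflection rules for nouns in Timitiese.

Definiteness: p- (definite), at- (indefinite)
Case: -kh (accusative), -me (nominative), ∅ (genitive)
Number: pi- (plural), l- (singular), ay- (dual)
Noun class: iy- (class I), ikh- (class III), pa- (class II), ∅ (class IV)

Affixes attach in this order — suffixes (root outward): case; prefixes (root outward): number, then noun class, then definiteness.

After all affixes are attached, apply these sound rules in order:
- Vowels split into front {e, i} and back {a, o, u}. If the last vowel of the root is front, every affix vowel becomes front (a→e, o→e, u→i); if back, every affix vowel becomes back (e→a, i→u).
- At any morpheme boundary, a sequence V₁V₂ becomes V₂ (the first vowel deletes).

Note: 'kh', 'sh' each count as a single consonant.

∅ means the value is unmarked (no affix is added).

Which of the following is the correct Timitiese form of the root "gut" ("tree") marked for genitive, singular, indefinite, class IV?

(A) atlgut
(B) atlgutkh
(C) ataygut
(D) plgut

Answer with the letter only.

A

Attach number singular l- → lgut.
noun class = class IV: zero marking, form stays lgut.
Attach definiteness indefinite at- → atlgut.
case = genitive: zero marking, form stays atlgut.
Vowel harmony: no change.
Vowel deletion: no change.
So the correct form is atlgut, option (A).
(D) plgut is wrong: it uses definite instead of indefinite for definiteness.
(C) ataygut is wrong: it uses dual instead of singular for number.
(B) atlgutkh is wrong: it uses accusative instead of genitive for case.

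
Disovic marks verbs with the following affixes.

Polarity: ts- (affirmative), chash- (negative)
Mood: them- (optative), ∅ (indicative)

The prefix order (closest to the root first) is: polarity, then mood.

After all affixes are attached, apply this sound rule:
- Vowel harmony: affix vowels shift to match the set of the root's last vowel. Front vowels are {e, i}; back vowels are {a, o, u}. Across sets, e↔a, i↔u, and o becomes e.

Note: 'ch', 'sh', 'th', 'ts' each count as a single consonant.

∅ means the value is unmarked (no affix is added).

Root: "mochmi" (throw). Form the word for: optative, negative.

themcheshmochmi

Attach polarity negative chash- → chashmochmi.
Attach mood optative them- → themchashmochmi.
Apply vowel harmony: themchashmochmi → themcheshmochmi.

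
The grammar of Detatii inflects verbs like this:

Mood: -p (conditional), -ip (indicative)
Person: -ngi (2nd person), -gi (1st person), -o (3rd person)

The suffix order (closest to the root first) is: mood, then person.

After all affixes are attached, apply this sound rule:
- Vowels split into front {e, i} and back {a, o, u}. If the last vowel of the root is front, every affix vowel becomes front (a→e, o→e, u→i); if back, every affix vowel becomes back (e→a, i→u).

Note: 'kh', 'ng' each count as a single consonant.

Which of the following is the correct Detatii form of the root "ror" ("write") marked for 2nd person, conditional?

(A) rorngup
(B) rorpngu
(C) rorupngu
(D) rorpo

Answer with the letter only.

B

Attach mood conditional -p → rorp.
Attach person 2nd person -ngi → rorpngi.
Apply vowel harmony: rorpngi → rorpngu.
So the correct form is rorpngu, option (B).
(D) rorpo is wrong: it uses 3rd person instead of 2nd person for person.
(C) rorupngu is wrong: it uses indicative instead of conditional for mood.
(A) rorngup is wrong: it has the affixes in the wrong order.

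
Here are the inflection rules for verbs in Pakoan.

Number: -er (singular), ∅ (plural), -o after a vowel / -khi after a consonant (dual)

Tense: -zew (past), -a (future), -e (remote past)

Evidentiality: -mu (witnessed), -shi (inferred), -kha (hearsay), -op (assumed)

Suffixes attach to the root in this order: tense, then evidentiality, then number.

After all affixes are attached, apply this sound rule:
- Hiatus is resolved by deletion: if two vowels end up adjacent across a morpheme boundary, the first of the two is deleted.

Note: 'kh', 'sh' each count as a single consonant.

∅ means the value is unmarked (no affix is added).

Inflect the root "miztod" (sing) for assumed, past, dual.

miztodzewopkhi

Attach tense past -zew → miztodzew.
Attach evidentiality assumed -op → miztodzewop.
Attach number dual -khi (after consonant 'p') → miztodzewopkhi.
Vowel deletion: no change.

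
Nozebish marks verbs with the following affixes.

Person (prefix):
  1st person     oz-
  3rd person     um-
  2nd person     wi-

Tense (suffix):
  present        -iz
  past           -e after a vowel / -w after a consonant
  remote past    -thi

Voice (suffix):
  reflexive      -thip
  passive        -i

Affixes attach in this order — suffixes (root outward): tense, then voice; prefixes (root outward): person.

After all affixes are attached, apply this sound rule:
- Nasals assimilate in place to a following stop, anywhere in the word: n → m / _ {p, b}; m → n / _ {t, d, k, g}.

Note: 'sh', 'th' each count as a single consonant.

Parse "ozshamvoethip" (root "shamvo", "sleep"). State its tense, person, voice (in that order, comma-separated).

past, 1st person, reflexive

Segment: oz-shamvo-e-thip.
tense: -e/w → past.
person: oz- → 1st person.
voice: -thip → reflexive.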